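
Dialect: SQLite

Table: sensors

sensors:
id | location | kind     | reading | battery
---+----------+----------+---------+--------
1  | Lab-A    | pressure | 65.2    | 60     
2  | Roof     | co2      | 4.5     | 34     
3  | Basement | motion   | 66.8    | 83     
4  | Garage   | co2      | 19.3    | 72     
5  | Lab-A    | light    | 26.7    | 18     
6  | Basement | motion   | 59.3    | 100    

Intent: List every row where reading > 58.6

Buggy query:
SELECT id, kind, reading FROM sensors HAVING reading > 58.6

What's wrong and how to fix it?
Bug: This is a non-aggregate query (no GROUP BY, no aggregates), so in SQLite the HAVING clause is invalid here; a row-level condition belongs in WHERE

Fix: Replace HAVING with WHERE since the condition applies to individual rows

Corrected query:
SELECT id, kind, reading FROM sensors WHERE reading > 58.6

Result:
id | kind     | reading
---+----------+--------
1  | pressure | 65.2   
3  | motion   | 66.8   
6  | motion   | 59.3   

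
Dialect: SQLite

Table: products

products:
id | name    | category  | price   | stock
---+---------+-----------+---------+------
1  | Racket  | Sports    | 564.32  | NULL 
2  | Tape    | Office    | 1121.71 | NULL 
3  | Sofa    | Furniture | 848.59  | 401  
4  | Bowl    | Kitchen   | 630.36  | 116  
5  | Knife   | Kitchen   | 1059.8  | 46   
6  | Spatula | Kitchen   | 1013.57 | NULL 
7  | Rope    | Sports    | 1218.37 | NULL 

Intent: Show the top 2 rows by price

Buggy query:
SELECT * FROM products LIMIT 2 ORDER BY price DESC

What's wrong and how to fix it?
Bug: ORDER BY cannot follow LIMIT; LIMIT is the final clause

Fix: Swap the clauses: ORDER BY first, then LIMIT

Corrected query:
SELECT * FROM products ORDER BY price DESC LIMIT 2

Result:
id | name | category | price   | stock
---+------+----------+---------+------
7  | Rope | Sports   | 1218.37 | NULL 
2  | Tape | Office   | 1121.71 | NULL 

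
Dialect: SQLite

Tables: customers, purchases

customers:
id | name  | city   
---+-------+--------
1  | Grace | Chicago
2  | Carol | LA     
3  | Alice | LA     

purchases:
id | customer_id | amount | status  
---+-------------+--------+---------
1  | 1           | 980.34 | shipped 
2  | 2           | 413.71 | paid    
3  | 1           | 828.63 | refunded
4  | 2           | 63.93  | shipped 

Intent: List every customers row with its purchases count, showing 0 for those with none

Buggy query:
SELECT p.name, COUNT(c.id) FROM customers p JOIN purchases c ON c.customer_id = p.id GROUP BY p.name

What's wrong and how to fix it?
Bug: INNER JOIN drops customers rows that have no matching purchases rows

Fix: Switch to LEFT JOIN to retain unmatched parent rows

Corrected query:
SELECT p.name, COUNT(c.id) FROM customers p LEFT JOIN purchases c ON c.customer_id = p.id GROUP BY p.name

Result:
name  | COUNT(c.id)
------+------------
Alice | 0          
Carol | 2          
Grace | 2          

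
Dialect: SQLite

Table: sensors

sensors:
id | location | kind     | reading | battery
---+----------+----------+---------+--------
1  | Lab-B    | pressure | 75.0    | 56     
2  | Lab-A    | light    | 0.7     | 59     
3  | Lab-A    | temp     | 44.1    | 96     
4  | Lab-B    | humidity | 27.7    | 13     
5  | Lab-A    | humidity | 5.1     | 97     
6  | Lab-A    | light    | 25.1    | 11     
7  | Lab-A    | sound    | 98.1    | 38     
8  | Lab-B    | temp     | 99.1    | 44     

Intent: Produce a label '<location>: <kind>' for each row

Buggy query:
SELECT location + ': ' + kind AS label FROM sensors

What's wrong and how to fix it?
Bug: '+' is numeric addition; on text columns SQLite converts them to 0 instead of concatenating

Fix: Replace + with || to concatenate text

Corrected query:
SELECT location || ': ' || kind AS label FROM sensors

Result:
label          
---------------
Lab-B: pressure
Lab-A: light   
Lab-A: temp    
Lab-B: humidity
Lab-A: humidity
Lab-A: light   
Lab-A: sound   
Lab-B: temp    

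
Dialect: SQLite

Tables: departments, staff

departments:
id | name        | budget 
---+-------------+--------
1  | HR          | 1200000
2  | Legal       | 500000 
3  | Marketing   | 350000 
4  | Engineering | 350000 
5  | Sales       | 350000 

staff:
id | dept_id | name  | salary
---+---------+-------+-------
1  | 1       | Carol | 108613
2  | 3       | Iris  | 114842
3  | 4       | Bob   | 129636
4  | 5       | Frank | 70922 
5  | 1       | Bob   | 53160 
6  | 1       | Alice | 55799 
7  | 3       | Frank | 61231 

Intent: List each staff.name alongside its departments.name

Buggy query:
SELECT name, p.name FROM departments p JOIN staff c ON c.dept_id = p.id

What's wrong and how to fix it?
Bug: 'name' exists in both joined tables, so the database can't tell which one is meant

Fix: Qualify the column with its table alias (c.name)

Corrected query:
SELECT c.name, p.name FROM departments p JOIN staff c ON c.dept_id = p.id

Result:
name  | name       
------+------------
Carol | HR         
Iris  | Marketing  
Bob   | Engineering
Frank | Sales      
Bob   | HR         
Alice | HR         
Frank | Marketing  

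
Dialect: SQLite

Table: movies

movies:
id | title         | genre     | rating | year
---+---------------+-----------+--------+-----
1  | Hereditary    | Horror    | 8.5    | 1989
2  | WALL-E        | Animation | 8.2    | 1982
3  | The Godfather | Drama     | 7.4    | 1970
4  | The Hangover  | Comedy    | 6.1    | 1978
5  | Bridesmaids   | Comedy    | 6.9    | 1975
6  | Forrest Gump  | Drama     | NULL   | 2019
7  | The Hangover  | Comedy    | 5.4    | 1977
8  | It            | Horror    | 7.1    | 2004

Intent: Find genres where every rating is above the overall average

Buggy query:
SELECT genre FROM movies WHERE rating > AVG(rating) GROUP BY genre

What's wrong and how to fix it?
Bug: AVG() is an aggregate; it can't sit directly in WHERE

Fix: Use a subquery for AVG and a HAVING MIN(...) filter so the condition holds for every row in the group

Corrected query:
SELECT genre FROM movies GROUP BY genre HAVING MIN(rating) > (SELECT AVG(rating) FROM movies)

Result:
genre    
---------
Animation
Drama    
Horror   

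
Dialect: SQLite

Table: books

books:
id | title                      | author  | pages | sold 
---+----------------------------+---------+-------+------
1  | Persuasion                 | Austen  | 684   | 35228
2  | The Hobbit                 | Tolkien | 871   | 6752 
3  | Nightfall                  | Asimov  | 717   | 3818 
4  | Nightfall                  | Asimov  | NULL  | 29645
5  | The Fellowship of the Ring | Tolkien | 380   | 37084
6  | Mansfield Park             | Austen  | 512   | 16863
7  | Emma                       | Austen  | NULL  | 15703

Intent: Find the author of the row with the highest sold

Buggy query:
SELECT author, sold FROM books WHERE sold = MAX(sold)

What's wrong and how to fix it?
Bug: MAX(sold) is an aggregate and cannot be used directly in WHERE

Fix: Use a subquery: WHERE sold = (SELECT MAX(sold) FROM books)

Corrected query:
SELECT author, sold FROM books WHERE sold = (SELECT MAX(sold) FROM books)

Result:
author  | sold 
--------+------
Tolkien | 37084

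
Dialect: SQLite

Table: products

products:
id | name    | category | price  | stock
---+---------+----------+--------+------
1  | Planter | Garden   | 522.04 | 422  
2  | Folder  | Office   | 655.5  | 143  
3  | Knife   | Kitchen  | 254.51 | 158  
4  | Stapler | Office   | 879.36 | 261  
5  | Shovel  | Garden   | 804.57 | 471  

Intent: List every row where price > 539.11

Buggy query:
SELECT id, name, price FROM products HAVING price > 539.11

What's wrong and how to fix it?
Bug: HAVING filters the output of aggregation, but this query has no GROUP BY and no aggregate functions, so SQLite rejects it (HAVING clause on a non-aggregate query); the condition here is per row

Fix: Replace HAVING with WHERE since the condition applies to individual rows

Corrected query:
SELECT id, name, price FROM products WHERE price > 539.11

Result:
id | name    | price 
---+---------+-------
2  | Folder  | 655.5 
4  | Stapler | 879.36
5  | Shovel  | 804.57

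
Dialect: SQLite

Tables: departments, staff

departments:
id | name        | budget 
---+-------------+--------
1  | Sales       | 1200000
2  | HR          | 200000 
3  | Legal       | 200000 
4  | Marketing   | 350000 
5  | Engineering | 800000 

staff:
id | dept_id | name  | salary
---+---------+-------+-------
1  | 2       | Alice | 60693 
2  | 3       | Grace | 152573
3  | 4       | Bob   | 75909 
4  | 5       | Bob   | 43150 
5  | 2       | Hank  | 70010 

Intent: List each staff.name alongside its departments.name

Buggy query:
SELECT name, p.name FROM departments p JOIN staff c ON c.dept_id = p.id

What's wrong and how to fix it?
Bug: 'name' exists in both joined tables, so the database can't tell which one is meant

Fix: Prefix ambiguous columns with the table alias

Corrected query:
SELECT c.name, p.name FROM departments p JOIN staff c ON c.dept_id = p.id

Result:
name  | name       
------+------------
Alice | HR         
Grace | Legal      
Bob   | Marketing  
Bob   | Engineering
Hank  | HR         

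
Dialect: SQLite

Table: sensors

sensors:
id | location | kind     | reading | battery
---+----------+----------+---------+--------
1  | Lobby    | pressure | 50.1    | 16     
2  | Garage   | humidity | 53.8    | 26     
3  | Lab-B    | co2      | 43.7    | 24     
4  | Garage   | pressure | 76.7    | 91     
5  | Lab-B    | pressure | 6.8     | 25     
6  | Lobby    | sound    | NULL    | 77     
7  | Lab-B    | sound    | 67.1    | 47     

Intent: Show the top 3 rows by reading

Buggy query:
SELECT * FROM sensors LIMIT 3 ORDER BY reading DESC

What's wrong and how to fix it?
Bug: LIMIT must come after ORDER BY

Fix: Swap the clauses: ORDER BY first, then LIMIT

Corrected query:
SELECT * FROM sensors ORDER BY reading DESC LIMIT 3

Result:
id | location | kind     | reading | battery
---+----------+----------+---------+--------
4  | Garage   | pressure | 76.7    | 91     
7  | Lab-B    | sound    | 67.1    | 47     
2  | Garage   | humidity | 53.8    | 26     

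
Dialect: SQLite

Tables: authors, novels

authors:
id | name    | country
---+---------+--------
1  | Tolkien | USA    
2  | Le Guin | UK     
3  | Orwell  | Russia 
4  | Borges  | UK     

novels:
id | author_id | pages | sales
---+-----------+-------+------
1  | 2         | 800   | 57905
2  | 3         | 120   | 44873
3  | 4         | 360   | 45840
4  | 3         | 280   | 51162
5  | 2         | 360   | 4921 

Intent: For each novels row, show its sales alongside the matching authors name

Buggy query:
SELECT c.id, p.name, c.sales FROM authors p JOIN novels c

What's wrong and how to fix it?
Bug: Missing join condition: each novels row is matched to all authors rows instead of just its own

Fix: Add ON c.author_id = p.id to the JOIN

Corrected query:
SELECT c.id, p.name, c.sales FROM authors p JOIN novels c ON c.author_id = p.id

Result:
id | name    | sales
---+---------+------
1  | Le Guin | 57905
2  | Orwell  | 44873
3  | Borges  | 45840
4  | Orwell  | 51162
5  | Le Guin | 4921 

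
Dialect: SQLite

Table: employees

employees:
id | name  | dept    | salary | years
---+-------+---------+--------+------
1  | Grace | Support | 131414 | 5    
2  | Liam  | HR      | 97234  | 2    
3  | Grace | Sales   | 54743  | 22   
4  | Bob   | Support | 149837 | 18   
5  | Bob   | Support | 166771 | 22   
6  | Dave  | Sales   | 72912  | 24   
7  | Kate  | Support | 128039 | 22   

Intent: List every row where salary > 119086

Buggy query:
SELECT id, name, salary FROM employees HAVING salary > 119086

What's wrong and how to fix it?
Bug: HAVING filters the output of aggregation, but this query has no GROUP BY and no aggregate functions, so SQLite rejects it (HAVING clause on a non-aggregate query); the condition here is per row

Fix: Use WHERE for row-level filtering

Corrected query:
SELECT id, name, salary FROM employees WHERE salary > 119086

Result:
id | name  | salary
---+-------+-------
1  | Grace | 131414
4  | Bob   | 149837
5  | Bob   | 166771
7  | Kate  | 128039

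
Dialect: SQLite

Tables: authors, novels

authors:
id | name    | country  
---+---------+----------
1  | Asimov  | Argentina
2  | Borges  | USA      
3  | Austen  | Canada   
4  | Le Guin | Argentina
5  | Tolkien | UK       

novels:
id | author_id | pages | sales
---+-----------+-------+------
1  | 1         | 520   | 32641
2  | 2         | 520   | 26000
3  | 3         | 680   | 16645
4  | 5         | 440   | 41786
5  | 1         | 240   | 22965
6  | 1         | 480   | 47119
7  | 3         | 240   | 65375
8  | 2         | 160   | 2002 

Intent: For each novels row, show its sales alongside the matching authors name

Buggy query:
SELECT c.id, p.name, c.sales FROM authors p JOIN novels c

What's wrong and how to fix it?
Bug: JOIN with no ON clause produces a cartesian product; every novels row pairs with every authors row

Fix: Specify the join condition linking the foreign key to the parent id

Corrected query:
SELECT c.id, p.name, c.sales FROM authors p JOIN novels c ON c.author_id = p.id

Result:
id | name    | sales
---+---------+------
1  | Asimov  | 32641
2  | Borges  | 26000
3  | Austen  | 16645
4  | Tolkien | 41786
5  | Asimov  | 22965
6  | Asimov  | 47119
7  | Austen  | 65375
8  | Borges  | 2002 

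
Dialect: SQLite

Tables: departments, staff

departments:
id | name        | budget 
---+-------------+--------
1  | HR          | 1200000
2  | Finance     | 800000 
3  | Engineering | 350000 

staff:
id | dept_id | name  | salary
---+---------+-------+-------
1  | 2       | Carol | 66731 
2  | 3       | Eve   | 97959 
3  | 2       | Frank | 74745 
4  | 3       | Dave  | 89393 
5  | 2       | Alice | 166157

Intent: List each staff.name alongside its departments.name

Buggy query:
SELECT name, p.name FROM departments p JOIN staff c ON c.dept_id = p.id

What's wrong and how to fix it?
Bug: Both tables have a 'name' column; the unqualified reference is ambiguous

Fix: Prefix ambiguous columns with the table alias

Corrected query:
SELECT c.name, p.name FROM departments p JOIN staff c ON c.dept_id = p.id

Result:
name  | name       
------+------------
Carol | Finance    
Eve   | Engineering
Frank | Finance    
Dave  | Engineering
Alice | Finance    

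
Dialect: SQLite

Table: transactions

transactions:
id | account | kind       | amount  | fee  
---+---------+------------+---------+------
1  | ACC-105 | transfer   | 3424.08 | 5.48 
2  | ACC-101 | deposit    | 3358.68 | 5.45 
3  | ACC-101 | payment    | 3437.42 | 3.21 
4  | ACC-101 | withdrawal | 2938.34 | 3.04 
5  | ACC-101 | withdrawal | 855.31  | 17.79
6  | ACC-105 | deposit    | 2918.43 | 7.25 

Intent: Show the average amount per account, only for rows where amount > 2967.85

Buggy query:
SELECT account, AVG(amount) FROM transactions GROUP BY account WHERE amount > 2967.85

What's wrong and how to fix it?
Bug: Row-level WHERE must come before GROUP BY in the clause order

Fix: Move the WHERE clause before GROUP BY

Corrected query:
SELECT account, AVG(amount) FROM transactions WHERE amount > 2967.85 GROUP BY account

Result:
account | AVG(amount)
--------+------------
ACC-101 | 3398.05    
ACC-105 | 3424.08    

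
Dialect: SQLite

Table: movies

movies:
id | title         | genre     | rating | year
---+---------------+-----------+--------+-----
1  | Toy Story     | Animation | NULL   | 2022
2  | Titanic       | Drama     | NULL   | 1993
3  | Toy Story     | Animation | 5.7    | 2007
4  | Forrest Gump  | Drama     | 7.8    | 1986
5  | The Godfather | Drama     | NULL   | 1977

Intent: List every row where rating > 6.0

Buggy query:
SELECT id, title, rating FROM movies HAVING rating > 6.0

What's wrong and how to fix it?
Bug: This is a non-aggregate query (no GROUP BY, no aggregates), so in SQLite the HAVING clause is invalid here; a row-level condition belongs in WHERE

Fix: Replace HAVING with WHERE since the condition applies to individual rows

Corrected query:
SELECT id, title, rating FROM movies WHERE rating > 6.0

Result:
id | title        | rating
---+--------------+-------
4  | Forrest Gump | 7.8   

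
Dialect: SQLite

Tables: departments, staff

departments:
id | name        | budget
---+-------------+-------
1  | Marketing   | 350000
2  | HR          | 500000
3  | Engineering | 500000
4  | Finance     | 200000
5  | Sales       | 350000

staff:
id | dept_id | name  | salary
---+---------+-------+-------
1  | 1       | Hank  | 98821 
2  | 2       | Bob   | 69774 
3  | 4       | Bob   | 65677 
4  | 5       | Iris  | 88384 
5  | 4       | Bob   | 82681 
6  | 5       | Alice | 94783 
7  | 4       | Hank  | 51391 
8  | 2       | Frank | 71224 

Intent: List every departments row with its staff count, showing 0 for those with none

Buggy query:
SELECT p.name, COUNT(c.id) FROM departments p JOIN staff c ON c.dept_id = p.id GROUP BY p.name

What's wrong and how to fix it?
Bug: An inner join excludes parents with zero children

Fix: Switch to LEFT JOIN to retain unmatched parent rows

Corrected query:
SELECT p.name, COUNT(c.id) FROM departments p LEFT JOIN staff c ON c.dept_id = p.id GROUP BY p.name

Result:
name        | COUNT(c.id)
------------+------------
Engineering | 0          
Finance     | 3          
HR          | 2          
Marketing   | 1          
Sales       | 2          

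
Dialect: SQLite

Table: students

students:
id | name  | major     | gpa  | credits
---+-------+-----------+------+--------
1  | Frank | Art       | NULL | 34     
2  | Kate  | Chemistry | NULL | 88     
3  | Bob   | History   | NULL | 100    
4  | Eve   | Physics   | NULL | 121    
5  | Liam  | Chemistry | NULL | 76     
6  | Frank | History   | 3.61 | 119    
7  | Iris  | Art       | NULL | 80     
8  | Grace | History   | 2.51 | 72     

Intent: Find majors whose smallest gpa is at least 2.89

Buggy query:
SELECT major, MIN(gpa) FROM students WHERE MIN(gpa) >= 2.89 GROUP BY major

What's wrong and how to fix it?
Bug: MIN() in WHERE is a misuse of aggregate

Fix: Use HAVING for the per-group MIN condition

Corrected query:
SELECT major, MIN(gpa) FROM students GROUP BY major HAVING MIN(gpa) >= 2.89

Result:
(no rows)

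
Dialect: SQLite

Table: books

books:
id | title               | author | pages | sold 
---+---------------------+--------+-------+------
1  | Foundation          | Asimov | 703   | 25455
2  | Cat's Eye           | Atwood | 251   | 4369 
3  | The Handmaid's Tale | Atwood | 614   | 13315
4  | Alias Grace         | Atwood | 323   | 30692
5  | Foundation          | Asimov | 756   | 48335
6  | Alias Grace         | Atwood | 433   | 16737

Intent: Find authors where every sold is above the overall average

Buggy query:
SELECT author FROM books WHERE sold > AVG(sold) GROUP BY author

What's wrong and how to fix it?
Bug: AVG() is an aggregate; it can't sit directly in WHERE

Fix: Compute the overall average in a scalar subquery and compare each group's MIN against it in HAVING

Corrected query:
SELECT author FROM books GROUP BY author HAVING MIN(sold) > (SELECT AVG(sold) FROM books)

Result:
author
------
Asimov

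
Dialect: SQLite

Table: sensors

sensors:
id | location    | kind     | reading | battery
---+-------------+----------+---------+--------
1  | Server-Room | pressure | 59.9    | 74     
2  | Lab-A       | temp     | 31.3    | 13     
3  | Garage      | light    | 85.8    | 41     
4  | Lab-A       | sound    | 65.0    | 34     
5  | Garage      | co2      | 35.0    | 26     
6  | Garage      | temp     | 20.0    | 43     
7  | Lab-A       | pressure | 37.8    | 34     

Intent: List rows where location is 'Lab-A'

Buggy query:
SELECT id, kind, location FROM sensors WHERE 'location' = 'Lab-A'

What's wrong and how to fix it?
Bug: Single quotes denote string literals in SQL; the column name is being compared as a constant string

Fix: Reference the column as location without single quotes

Corrected query:
SELECT id, kind, location FROM sensors WHERE location = 'Lab-A'

Result:
id | kind     | location
---+----------+---------
2  | temp     | Lab-A   
4  | sound    | Lab-A   
7  | pressure | Lab-A   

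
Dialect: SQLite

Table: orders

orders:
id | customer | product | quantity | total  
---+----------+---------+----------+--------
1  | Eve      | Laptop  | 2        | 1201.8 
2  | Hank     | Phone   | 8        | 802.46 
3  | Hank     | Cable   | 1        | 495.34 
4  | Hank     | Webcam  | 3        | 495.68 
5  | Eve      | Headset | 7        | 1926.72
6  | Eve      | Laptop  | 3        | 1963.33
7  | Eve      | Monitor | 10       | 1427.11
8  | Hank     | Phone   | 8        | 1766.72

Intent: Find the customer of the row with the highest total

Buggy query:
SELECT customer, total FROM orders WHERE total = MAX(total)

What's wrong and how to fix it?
Bug: MAX(total) is an aggregate and cannot be used directly in WHERE

Fix: Wrap MAX in a scalar subquery so WHERE compares against a single value

Corrected query:
SELECT customer, total FROM orders WHERE total = (SELECT MAX(total) FROM orders)

Result:
customer | total  
---------+--------
Eve      | 1963.33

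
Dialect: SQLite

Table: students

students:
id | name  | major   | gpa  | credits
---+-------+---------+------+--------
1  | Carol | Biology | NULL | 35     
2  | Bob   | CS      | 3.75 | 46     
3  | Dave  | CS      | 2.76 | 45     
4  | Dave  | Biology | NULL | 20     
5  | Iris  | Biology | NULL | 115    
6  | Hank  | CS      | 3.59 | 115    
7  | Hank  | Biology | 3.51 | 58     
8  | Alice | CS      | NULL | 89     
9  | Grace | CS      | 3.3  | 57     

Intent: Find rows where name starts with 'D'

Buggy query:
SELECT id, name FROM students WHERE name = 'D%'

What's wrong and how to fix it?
Bug: Wildcards only work with LIKE; '=' treats '%' as a literal character

Fix: Use LIKE for wildcard pattern matching

Corrected query:
SELECT id, name FROM students WHERE name LIKE 'D%'

Result:
id | name
---+-----
3  | Dave
4  | Dave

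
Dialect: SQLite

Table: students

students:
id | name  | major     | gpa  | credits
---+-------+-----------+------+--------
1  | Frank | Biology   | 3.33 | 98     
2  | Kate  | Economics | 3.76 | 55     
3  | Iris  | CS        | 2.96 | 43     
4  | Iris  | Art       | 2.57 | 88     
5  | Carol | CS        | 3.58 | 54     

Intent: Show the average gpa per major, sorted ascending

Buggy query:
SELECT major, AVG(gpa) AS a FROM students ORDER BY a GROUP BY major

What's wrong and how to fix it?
Bug: GROUP BY must precede ORDER BY

Fix: Reorder: SELECT … FROM … GROUP BY … ORDER BY …

Corrected query:
SELECT major, AVG(gpa) AS a FROM students GROUP BY major ORDER BY a

Result:
major     | a   
----------+-----
Art       | 2.57
CS        | 3.27
Biology   | 3.33
Economics | 3.76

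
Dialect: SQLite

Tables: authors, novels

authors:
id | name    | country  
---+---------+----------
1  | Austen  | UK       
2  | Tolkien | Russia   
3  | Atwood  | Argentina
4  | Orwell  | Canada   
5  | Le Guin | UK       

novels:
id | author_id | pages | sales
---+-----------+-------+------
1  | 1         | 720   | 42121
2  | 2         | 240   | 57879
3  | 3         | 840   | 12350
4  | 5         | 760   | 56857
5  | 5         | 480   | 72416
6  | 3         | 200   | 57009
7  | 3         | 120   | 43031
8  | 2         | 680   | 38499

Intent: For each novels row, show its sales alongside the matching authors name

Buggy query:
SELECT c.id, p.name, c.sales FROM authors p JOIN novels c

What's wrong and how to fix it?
Bug: JOIN with no ON clause produces a cartesian product; every novels row pairs with every authors row

Fix: Specify the join condition linking the foreign key to the parent id

Corrected query:
SELECT c.id, p.name, c.sales FROM authors p JOIN novels c ON c.author_id = p.id

Result:
id | name    | sales
---+---------+------
1  | Austen  | 42121
2  | Tolkien | 57879
3  | Atwood  | 12350
4  | Le Guin | 56857
5  | Le Guin | 72416
6  | Atwood  | 57009
7  | Atwood  | 43031
8  | Tolkien | 38499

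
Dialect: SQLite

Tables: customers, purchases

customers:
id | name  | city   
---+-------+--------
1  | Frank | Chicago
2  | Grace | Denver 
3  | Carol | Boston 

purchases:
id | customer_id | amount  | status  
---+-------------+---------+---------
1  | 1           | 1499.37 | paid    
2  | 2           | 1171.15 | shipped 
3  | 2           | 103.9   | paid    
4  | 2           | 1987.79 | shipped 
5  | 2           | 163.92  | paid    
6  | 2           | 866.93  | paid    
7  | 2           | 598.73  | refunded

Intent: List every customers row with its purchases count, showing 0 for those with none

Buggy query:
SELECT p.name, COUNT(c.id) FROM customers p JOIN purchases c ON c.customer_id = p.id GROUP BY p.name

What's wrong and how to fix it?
Bug: An inner join excludes parents with zero children

Fix: Use LEFT JOIN so parents without children still appear (COUNT(c.id) gives 0)

Corrected query:
SELECT p.name, COUNT(c.id) FROM customers p LEFT JOIN purchases c ON c.customer_id = p.id GROUP BY p.name

Result:
name  | COUNT(c.id)
------+------------
Carol | 0          
Frank | 1          
Grace | 6          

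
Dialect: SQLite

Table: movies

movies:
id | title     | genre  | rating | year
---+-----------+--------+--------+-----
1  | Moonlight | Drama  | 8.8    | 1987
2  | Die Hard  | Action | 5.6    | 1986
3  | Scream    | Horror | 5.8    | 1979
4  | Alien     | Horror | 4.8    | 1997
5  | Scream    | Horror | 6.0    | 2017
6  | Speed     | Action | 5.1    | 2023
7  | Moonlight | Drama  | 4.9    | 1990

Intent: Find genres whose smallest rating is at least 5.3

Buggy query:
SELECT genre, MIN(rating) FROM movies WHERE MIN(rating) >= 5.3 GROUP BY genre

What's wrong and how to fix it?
Bug: Aggregates like MIN are computed per group after WHERE runs

Fix: Use HAVING for the per-group MIN condition

Corrected query:
SELECT genre, MIN(rating) FROM movies GROUP BY genre HAVING MIN(rating) >= 5.3

Result:
(no rows)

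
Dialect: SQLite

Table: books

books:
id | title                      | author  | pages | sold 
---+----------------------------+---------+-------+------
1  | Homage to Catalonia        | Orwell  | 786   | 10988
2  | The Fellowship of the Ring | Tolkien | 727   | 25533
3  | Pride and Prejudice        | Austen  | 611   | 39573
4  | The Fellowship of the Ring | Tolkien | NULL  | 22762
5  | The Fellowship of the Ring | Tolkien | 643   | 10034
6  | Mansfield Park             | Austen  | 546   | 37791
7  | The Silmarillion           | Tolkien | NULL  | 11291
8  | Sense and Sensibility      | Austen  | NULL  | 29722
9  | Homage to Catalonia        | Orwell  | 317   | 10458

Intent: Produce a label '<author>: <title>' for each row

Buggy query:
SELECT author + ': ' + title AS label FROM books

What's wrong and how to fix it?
Bug: SQLite uses || for string concatenation; + coerces text to numbers (yielding 0)

Fix: Replace + with || to concatenate text

Corrected query:
SELECT author || ': ' || title AS label FROM books

Result:
label                              
-----------------------------------
Orwell: Homage to Catalonia        
Tolkien: The Fellowship of the Ring
Austen: Pride and Prejudice        
Tolkien: The Fellowship of the Ring
Tolkien: The Fellowship of the Ring
Austen: Mansfield Park             
Tolkien: The Silmarillion          
Austen: Sense and Sensibility      
Orwell: Homage to Catalonia        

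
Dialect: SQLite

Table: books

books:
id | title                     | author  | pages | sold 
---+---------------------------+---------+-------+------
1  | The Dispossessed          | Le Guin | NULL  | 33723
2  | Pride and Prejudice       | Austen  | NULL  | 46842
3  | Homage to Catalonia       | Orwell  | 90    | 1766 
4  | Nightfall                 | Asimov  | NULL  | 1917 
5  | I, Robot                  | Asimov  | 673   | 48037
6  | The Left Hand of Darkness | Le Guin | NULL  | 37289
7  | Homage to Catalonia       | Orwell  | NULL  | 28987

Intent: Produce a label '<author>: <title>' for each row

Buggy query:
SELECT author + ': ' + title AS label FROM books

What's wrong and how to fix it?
Bug: SQLite uses || for string concatenation; + coerces text to numbers (yielding 0)

Fix: Use the || operator for string concatenation

Corrected query:
SELECT author || ': ' || title AS label FROM books

Result:
label                             
----------------------------------
Le Guin: The Dispossessed         
Austen: Pride and Prejudice       
Orwell: Homage to Catalonia       
Asimov: Nightfall                 
Asimov: I, Robot                  
Le Guin: The Left Hand of Darkness
Orwell: Homage to Catalonia       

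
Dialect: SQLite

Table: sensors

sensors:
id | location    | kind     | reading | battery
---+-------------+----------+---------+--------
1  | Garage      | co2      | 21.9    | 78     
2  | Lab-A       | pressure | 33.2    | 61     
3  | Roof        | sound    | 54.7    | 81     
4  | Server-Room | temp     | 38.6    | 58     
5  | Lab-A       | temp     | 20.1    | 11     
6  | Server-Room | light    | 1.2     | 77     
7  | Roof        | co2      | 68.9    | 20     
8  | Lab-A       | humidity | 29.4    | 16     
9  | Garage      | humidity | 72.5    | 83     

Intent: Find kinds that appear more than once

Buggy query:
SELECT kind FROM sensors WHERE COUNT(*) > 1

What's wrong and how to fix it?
Bug: COUNT(*) is an aggregate and cannot be used in WHERE

Fix: GROUP BY kind, then filter groups with HAVING COUNT(*) > 1

Corrected query:
SELECT kind FROM sensors GROUP BY kind HAVING COUNT(*) > 1

Result:
kind    
--------
co2     
humidity
temp    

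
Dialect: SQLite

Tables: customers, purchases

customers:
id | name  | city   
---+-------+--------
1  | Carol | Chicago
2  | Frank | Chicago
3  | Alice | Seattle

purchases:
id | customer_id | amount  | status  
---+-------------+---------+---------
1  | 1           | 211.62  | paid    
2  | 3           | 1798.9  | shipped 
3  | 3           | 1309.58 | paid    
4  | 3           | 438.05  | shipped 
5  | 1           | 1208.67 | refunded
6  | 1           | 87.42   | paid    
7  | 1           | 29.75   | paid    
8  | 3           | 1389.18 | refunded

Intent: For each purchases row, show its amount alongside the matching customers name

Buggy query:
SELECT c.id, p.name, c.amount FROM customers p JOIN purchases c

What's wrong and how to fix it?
Bug: Missing join condition: each purchases row is matched to all customers rows instead of just its own

Fix: Specify the join condition linking the foreign key to the parent id

Corrected query:
SELECT c.id, p.name, c.amount FROM customers p JOIN purchases c ON c.customer_id = p.id

Result:
id | name  | amount 
---+-------+--------
1  | Carol | 211.62 
2  | Alice | 1798.9 
3  | Alice | 1309.58
4  | Alice | 438.05 
5  | Carol | 1208.67
6  | Carol | 87.42  
7  | Carol | 29.75  
8  | Alice | 1389.18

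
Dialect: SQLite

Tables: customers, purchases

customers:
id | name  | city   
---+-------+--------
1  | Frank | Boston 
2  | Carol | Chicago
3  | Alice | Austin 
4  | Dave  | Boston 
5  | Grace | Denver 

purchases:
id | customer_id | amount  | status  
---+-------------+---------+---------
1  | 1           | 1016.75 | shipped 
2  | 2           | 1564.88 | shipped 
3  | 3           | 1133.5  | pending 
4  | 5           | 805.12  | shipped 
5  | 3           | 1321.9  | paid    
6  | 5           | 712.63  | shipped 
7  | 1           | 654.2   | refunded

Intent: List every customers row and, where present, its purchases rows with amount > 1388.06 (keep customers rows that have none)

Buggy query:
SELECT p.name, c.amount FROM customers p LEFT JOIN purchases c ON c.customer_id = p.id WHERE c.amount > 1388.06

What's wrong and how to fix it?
Bug: A WHERE condition on the right-hand table after LEFT JOIN drops unmatched parents

Fix: Put 'c.amount > 1388.06' in the JOIN's ON clause instead of WHERE

Corrected query:
SELECT p.name, c.amount FROM customers p LEFT JOIN purchases c ON c.customer_id = p.id AND c.amount > 1388.06

Result:
name  | amount 
------+--------
Frank | NULL   
Carol | 1564.88
Alice | NULL   
Dave  | NULL   
Grace | NULL   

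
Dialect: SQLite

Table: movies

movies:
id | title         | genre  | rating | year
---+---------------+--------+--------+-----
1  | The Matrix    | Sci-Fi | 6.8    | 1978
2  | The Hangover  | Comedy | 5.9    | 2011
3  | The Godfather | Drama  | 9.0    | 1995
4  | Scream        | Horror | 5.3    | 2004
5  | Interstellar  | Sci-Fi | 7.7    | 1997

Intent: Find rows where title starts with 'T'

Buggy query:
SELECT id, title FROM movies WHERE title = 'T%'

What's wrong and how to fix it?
Bug: Wildcards only work with LIKE; '=' treats '%' as a literal character

Fix: Replace '=' with LIKE so 'T%' is treated as a pattern

Corrected query:
SELECT id, title FROM movies WHERE title LIKE 'T%'

Result:
id | title        
---+--------------
1  | The Matrix   
2  | The Hangover 
3  | The Godfather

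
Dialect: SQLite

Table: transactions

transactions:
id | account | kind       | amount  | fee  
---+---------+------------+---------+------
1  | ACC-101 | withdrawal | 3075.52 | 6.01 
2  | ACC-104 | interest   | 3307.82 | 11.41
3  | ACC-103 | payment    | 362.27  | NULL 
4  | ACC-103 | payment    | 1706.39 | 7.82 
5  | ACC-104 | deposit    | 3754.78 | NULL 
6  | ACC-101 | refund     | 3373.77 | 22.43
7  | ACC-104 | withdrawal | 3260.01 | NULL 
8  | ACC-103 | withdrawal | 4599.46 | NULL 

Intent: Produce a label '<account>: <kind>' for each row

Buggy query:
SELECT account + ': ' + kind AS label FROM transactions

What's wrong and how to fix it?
Bug: SQLite uses || for string concatenation; + coerces text to numbers (yielding 0)

Fix: Replace + with || to concatenate text

Corrected query:
SELECT account || ': ' || kind AS label FROM transactions

Result:
label              
-------------------
ACC-101: withdrawal
ACC-104: interest  
ACC-103: payment   
ACC-103: payment   
ACC-104: deposit   
ACC-101: refund    
ACC-104: withdrawal
ACC-103: withdrawal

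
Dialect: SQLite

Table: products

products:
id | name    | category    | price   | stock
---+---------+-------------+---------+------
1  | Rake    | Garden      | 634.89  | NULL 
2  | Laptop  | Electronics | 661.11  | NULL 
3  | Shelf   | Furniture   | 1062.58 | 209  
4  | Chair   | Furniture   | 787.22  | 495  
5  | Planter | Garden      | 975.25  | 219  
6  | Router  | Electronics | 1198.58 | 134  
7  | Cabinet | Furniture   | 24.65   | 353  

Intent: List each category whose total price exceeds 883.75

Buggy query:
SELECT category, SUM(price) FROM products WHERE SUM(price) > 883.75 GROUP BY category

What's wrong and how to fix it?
Bug: WHERE runs before GROUP BY, so aggregates aren't available there

Fix: Use HAVING (which filters groups after aggregation) instead of WHERE

Corrected query:
SELECT category, SUM(price) FROM products GROUP BY category HAVING SUM(price) > 883.75

Result:
category    | SUM(price)
------------+-----------
Electronics | 1859.69   
Furniture   | 1874.45   
Garden      | 1610.14   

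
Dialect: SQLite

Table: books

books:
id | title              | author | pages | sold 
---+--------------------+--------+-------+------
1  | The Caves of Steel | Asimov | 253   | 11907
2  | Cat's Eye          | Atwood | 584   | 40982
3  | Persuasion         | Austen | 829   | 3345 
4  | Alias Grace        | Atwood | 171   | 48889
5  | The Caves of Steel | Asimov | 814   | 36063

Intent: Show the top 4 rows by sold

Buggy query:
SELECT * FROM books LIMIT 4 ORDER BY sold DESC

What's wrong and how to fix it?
Bug: ORDER BY cannot follow LIMIT; LIMIT is the final clause

Fix: Swap the clauses: ORDER BY first, then LIMIT

Corrected query:
SELECT * FROM books ORDER BY sold DESC LIMIT 4

Result:
id | title              | author | pages | sold 
---+--------------------+--------+-------+------
4  | Alias Grace        | Atwood | 171   | 48889
2  | Cat's Eye          | Atwood | 584   | 40982
5  | The Caves of Steel | Asimov | 814   | 36063
1  | The Caves of Steel | Asimov | 253   | 11907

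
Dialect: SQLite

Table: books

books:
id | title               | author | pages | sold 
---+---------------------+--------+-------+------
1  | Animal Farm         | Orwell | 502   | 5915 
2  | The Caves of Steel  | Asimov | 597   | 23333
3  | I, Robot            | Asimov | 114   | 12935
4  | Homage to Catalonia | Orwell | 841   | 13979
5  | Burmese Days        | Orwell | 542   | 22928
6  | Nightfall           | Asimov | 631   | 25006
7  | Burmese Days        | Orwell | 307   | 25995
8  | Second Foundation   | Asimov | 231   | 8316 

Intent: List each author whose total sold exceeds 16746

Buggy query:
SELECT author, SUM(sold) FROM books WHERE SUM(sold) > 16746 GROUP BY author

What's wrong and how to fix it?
Bug: SUM(sold) is an aggregate, but WHERE filters rows before aggregation

Fix: Move the aggregate condition to a HAVING clause

Corrected query:
SELECT author, SUM(sold) FROM books GROUP BY author HAVING SUM(sold) > 16746

Result:
author | SUM(sold)
-------+----------
Asimov | 69590    
Orwell | 68817    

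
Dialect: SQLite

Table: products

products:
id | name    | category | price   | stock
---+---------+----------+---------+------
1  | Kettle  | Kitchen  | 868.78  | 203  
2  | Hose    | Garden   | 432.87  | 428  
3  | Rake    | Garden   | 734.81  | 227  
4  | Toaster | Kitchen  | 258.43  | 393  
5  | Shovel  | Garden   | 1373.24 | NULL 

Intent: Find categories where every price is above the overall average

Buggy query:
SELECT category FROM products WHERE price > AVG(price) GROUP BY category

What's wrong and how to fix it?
Bug: AVG() is an aggregate; it can't sit directly in WHERE

Fix: Use a subquery for AVG and a HAVING MIN(...) filter so the condition holds for every row in the group

Corrected query:
SELECT category FROM products GROUP BY category HAVING MIN(price) > (SELECT AVG(price) FROM products)

Result:
(no rows)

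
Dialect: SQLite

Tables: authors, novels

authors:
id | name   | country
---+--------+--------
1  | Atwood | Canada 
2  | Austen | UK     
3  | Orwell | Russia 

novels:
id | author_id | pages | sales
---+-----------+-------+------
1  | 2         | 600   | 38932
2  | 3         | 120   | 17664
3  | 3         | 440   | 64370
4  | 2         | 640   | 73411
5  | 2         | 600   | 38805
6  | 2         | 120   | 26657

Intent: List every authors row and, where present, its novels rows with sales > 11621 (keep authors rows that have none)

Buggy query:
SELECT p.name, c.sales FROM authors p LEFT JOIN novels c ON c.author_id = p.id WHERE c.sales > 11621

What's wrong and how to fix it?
Bug: A WHERE condition on the right-hand table after LEFT JOIN drops unmatched parents

Fix: Put 'c.sales > 11621' in the JOIN's ON clause instead of WHERE

Corrected query:
SELECT p.name, c.sales FROM authors p LEFT JOIN novels c ON c.author_id = p.id AND c.sales > 11621

Result:
name   | sales
-------+------
Atwood | NULL 
Austen | 26657
Austen | 38805
Austen | 38932
Austen | 73411
Orwell | 17664
Orwell | 64370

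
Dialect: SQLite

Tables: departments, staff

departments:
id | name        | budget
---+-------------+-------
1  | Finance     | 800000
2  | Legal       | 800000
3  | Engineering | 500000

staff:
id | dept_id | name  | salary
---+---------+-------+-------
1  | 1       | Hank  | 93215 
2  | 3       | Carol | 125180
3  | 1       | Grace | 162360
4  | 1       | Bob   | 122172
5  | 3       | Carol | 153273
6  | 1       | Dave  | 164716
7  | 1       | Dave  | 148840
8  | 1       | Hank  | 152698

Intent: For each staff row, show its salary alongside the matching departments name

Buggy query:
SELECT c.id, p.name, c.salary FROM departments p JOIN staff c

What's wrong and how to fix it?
Bug: JOIN with no ON clause produces a cartesian product; every staff row pairs with every departments row

Fix: Specify the join condition linking the foreign key to the parent id

Corrected query:
SELECT c.id, p.name, c.salary FROM departments p JOIN staff c ON c.dept_id = p.id

Result:
id | name        | salary
---+-------------+-------
1  | Finance     | 93215 
2  | Engineering | 125180
3  | Finance     | 162360
4  | Finance     | 122172
5  | Engineering | 153273
6  | Finance     | 164716
7  | Finance     | 148840
8  | Finance     | 152698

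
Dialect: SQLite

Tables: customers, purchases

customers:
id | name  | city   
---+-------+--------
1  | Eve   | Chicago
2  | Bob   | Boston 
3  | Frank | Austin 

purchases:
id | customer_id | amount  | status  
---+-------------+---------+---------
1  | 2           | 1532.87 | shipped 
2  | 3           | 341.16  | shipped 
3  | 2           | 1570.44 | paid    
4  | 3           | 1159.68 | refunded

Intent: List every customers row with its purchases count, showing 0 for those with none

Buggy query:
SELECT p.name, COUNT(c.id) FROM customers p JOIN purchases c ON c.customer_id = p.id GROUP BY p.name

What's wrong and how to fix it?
Bug: An inner join excludes parents with zero children

Fix: Switch to LEFT JOIN to retain unmatched parent rows

Corrected query:
SELECT p.name, COUNT(c.id) FROM customers p LEFT JOIN purchases c ON c.customer_id = p.id GROUP BY p.name

Result:
name  | COUNT(c.id)
------+------------
Bob   | 2          
Eve   | 0          
Frank | 2          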